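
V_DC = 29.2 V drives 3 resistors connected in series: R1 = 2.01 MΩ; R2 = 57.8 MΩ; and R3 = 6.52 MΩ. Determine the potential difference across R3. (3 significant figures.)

ΣR = 2.01 + 57.8 + 6.52 = 66.33 MΩ.
By the voltage-divider rule, V = 29.2 × 6.520/66.33 = 2.870 V.

V ≈ 2.87 V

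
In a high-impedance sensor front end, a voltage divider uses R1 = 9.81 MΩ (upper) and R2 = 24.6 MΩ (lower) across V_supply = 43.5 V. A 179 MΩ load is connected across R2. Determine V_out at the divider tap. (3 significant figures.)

The load sits in parallel with R2, giving an effective lower resistance R2' = R2·R_L/(R2+R_L) = 21.63 MΩ.
Voltage divider with the loaded lower leg: V_out = 43.5 × 21.63/(9.81 + 21.63) = 43.5 × 0.6880 = 29.93 V.
(Unloaded it would be 31.1 V; the load pulls it down.)

V_out ≈ 29.9 V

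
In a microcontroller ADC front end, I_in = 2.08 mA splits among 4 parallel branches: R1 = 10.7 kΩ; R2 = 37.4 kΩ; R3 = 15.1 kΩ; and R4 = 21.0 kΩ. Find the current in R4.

Total conductance ΣG = 1/10.7 + 1/37.4 + 1/15.1 + 1/21.0 = 0.2340 (units of 1/kΩ).
Current divider: I(R4) = I_in · G_k/ΣG = 2.08 × (0.04762/0.2340) = 2.08 × 0.2035 = 0.4232 mA.

I ≈ 0.423 mA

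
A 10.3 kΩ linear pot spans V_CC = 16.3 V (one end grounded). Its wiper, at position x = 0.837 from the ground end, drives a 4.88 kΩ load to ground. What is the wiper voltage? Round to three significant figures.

V_out ≈ 10.6 V

The pot divides into 1.679 kΩ above the wiper and 8.621 kΩ below.
Lower segment in parallel with the load: 8.621 ‖ 4.88 = 3.116 kΩ.
Then V_out = V_CC · 3.116/(1.679 + 3.116) = 10.59 V.
(Unloaded: V_out = x·V_CC = 13.6 V.)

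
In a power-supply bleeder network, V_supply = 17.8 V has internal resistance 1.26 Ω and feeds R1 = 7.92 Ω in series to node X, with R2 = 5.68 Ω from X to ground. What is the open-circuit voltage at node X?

V_th ≈ 6.80 V

R1' = 1.26 + 7.92 = 9.180 Ω (source resistance + R1).
V_th is the unloaded tap voltage: V_supply · R2/(R1'+R2) = 17.8 × 0.3822 = 6.804 V.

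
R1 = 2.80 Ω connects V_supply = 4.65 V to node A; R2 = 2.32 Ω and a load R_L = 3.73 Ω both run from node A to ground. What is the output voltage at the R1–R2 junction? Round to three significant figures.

First combine the lower leg with the load: R2 ‖ R_L = 1.430 Ω.
Now apply the divider: V_out = 4.65 × 0.3381 = 1.572 V.
(Unloaded it would be 2.11 V; the load pulls it down.)

V_out ≈ 1.57 V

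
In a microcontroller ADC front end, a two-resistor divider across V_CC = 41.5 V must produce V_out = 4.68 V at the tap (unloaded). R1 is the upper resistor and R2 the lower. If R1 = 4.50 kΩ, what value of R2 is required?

V_out/V_CC = R2/(R1+R2) = 0.1128.
So R2 = R1 · V_out/(V_CC − V_out) = 4.50 × 4.68/(41.5 − 4.68) = 4.50 × 0.1271 = 0.5720 kΩ.

R2 ≈ 0.572 kΩ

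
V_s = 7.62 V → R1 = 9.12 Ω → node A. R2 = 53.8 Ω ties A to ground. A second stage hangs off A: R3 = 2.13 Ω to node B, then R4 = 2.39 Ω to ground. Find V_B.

Node A sees R2 in parallel with the series input of stage 2, R3 + R4 = 4.520 Ω.
R2 ‖ (R3+R4) = 4.170 Ω.
First divider: V_A = V_s · 4.170/(9.12 + 4.170) = 2.391 V.
Then the unloaded second divider: V_B = V_A × R4/(R3+R4) = 2.391 × 0.5288 = 1.264 V.

V_B ≈ 1.26 V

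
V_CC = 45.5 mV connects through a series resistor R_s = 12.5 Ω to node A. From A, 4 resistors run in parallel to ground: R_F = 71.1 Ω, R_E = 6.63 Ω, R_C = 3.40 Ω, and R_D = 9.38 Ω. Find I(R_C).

Parallel bank: R_p = 1/(1/71.1 + 1/6.63 + 1/3.40 + 1/9.38) = 1.768 Ω.
Node voltage V_A = V_CC · R_p/(R_s + R_p) = 45.5 × 0.1239 = 5.638 mV.
Branch current I = V_A/R_C = 5.638/3.40 = 1.658 mA.

I ≈ 1.66 mA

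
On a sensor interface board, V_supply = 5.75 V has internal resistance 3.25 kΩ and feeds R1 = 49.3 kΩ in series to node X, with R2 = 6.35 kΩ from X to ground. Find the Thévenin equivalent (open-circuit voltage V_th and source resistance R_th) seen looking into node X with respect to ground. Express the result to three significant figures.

V_th ≈ 0.620 V, R_th ≈ 5.67 kΩ

R1' = 3.25 + 49.3 = 52.55 kΩ (source resistance + R1).
V_th is the unloaded tap voltage: V_supply · R2/(R1'+R2) = 5.75 × 0.1078 = 0.6199 V.
Looking into X with the source shorted: R_th = R1'·R2/(R1'+R2) = 52.55 × 6.35/58.90 = 5.665 kΩ.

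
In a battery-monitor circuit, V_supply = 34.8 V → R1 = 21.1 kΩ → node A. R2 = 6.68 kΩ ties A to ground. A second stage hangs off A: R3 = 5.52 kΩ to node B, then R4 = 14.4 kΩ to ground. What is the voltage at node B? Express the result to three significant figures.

V_B ≈ 4.82 V

Node A sees R2 in parallel with the series input of stage 2, R3 + R4 = 19.92 kΩ.
R2 ‖ (R3+R4) = 5.002 kΩ.
First divider: V_A = V_supply · 5.002/(21.1 + 5.002) = 6.669 V.
V_B = V_A × 0.7229 = 4.821 V.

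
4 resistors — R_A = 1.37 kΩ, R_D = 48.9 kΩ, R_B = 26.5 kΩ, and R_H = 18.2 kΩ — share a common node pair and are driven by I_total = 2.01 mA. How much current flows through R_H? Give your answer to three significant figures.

Total conductance ΣG = 1/1.37 + 1/48.9 + 1/26.5 + 1/18.2 = 0.8431 (units of 1/kΩ).
By the current-divider rule, I = I_total · G_k/ΣG = 2.01 × 0.06517 = 0.1310 mA.

I ≈ 0.131 mA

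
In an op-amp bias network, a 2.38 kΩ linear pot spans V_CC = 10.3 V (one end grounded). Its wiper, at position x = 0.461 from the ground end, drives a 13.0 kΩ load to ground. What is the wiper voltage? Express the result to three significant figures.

Lower segment x·R_p = 1.097 kΩ; upper segment (1−x)·R_p = 1.283 kΩ.
Lower segment in parallel with the load: 1.097 ‖ 13.0 = 1.012 kΩ.
Then V_out = V_CC · 1.012/(1.283 + 1.012) = 4.542 V.

V_out ≈ 4.54 V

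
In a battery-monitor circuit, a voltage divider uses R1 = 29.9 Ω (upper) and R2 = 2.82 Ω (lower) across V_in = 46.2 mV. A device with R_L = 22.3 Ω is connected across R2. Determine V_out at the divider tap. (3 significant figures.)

V_out ≈ 3.57 mV

The load sits in parallel with R2, giving an effective lower resistance R2' = R2·R_L/(R2+R_L) = 2.503 Ω.
Then V_out = V_in · R2'/(R1 + R2') = 46.2 × 2.503/32.40 = 3.569 mV.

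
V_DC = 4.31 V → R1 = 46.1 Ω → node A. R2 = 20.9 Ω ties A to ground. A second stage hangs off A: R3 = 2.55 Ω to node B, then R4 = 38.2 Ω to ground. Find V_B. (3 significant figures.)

Node A sees R2 in parallel with the series input of stage 2, R3 + R4 = 40.75 Ω.
Effective lower resistance at A: R2 ‖ 40.75 = 13.81 Ω.
V_A = 4.31 × 13.81/(46.1 + 13.81) = 0.9938 V.
V_B = V_A × 0.9374 = 0.9316 V.

V_B ≈ 0.932 V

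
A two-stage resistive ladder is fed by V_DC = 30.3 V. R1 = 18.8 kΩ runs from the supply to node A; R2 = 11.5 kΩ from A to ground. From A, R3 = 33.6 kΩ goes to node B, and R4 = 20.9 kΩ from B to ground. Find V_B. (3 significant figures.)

V_B ≈ 3.90 V

Looking into the second stage from A: R3 + R4 = 54.50 kΩ appears in parallel with R2.
R2 ‖ (R3+R4) = 9.496 kΩ.
First divider: V_A = V_DC · 9.496/(18.8 + 9.496) = 10.17 V.
Stage 2 is unloaded, so V_B = V_A · R4/(R3+R4) = 10.17 × 20.9/54.50 = 3.900 V.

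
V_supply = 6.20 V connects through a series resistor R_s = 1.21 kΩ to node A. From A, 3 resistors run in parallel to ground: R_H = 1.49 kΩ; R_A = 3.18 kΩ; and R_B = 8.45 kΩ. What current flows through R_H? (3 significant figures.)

I ≈ 1.78 mA

Equivalent of the parallel group: R_p = 0.9058 kΩ.
V_A by voltage divider: V_A = 6.20 × 0.9058/(1.21 + 0.9058) = 2.654 V.
Branch current I = V_A/R_H = 2.654/1.49 = 1.781 mA.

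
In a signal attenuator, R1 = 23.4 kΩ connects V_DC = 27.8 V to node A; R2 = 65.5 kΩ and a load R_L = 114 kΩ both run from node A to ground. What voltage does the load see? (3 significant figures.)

V_out ≈ 17.8 V

R2 ‖ R_L = (65.5 × 114)/(65.5 + 114) = 41.60 kΩ.
Now apply the divider: V_out = 27.8 × 0.6400 = 17.79 V.
(Unloaded it would be 20.5 V; the load pulls it down.)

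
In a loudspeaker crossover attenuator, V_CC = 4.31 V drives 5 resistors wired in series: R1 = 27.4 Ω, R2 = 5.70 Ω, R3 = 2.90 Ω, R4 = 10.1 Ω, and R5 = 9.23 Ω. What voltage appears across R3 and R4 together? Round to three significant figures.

ΣR = 27.4 + 5.70 + 2.90 + 10.1 + 9.23 = 55.33 Ω.
R_{R3..R4} = 2.90 + 10.1 = 13.00 Ω.
By the voltage-divider rule, V = 4.31 × 13.00/55.33 = 1.013 V.

V ≈ 1.01 V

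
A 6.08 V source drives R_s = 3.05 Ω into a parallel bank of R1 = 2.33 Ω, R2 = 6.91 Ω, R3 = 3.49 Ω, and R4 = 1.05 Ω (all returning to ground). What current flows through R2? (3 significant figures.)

I ≈ 0.135 A

Combine the parallel branches: R_p = (1/2.33 + 1/6.91 + 1/3.49 + 1/1.05)⁻¹ = 0.5516 Ω.
Node voltage V_A = V_in · R_p/(R_s + R_p) = 6.08 × 0.1532 = 0.9312 V.
I(R2) = V_A / R2 = 0.9312/6.91 = 0.1348 A.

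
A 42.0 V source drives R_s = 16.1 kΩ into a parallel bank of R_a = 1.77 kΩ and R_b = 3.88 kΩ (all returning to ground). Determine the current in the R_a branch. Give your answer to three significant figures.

I ≈ 1.67 mA

Parallel bank: R_p = 1/(1/1.77 + 1/3.88) = 1.216 kΩ.
V_A = 42.0 × 1.216/17.32 = 2.948 V.
Branch current I = V_A/R_a = 2.948/1.77 = 1.666 mA.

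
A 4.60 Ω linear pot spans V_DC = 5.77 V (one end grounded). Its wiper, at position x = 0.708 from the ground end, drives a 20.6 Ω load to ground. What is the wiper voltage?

Split the track: R_lower = x·R_p = 3.257 Ω, R_upper = (1−x)·R_p = 1.343 Ω.
(x·R_p) ‖ R_L = 2.812 Ω.
Then V_out = V_DC · 2.812/(1.343 + 2.812) = 3.905 V.
(Unloaded: V_out = x·V_DC = 4.09 V.)

V_out ≈ 3.90 V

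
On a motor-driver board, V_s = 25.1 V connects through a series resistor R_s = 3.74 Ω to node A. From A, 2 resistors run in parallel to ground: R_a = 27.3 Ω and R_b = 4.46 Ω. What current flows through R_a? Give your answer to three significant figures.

Combine the parallel branches: R_p = (1/27.3 + 1/4.46)⁻¹ = 3.834 Ω.
V_A by voltage divider: V_A = 25.1 × 3.834/(3.74 + 3.834) = 12.71 V.
I(R_a) = V_A / R_a = 12.71/27.3 = 0.4654 A.

I ≈ 0.465 A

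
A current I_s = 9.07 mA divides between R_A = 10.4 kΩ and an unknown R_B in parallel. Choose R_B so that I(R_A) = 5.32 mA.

In a two-way split, I_A/I_s = R_B/(R_A + R_B).
With f = 0.5865, R_B = R_A · f/(1−f) = 10.4 × 1.419 = 14.75 kΩ.

R_B ≈ 14.8 kΩ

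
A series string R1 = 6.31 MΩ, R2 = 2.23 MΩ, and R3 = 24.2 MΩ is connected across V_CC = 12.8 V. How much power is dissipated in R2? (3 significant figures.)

Series current I = V_CC/ΣR = 12.8/32.74 = 0.3910 µA.
P(R2) = I²·R2 = (0.3910)² × 2.23 = 0.3409 µW.

P ≈ 0.341 µW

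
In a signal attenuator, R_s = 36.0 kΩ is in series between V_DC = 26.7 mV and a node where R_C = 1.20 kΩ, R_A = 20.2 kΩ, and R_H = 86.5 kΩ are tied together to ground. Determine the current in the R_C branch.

Equivalent of the parallel group: R_p = 1.118 kΩ.
V_A = 26.7 × 1.118/37.12 = 0.8043 mV.
Branch current I = V_A/R_C = 0.8043/1.20 = 0.6702 µA.

I ≈ 0.670 µA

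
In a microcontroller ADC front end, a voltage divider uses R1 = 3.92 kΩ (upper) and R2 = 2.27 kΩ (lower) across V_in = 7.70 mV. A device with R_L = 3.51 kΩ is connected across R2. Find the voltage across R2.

V_out ≈ 2.00 mV

R2 ‖ R_L = (2.27 × 3.51)/(2.27 + 3.51) = 1.378 kΩ.
Then V_out = V_in · R2'/(R1 + R2') = 7.70 × 1.378/5.298 = 2.003 mV.
(Unloaded it would be 2.82 mV; the load pulls it down.)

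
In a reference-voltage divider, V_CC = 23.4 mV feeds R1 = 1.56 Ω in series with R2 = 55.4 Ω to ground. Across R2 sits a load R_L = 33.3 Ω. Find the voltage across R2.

V_out ≈ 21.8 mV

R2 ‖ R_L = (55.4 × 33.3)/(55.4 + 33.3) = 20.80 Ω.
Now apply the divider: V_out = 23.4 × 0.9302 = 21.77 mV.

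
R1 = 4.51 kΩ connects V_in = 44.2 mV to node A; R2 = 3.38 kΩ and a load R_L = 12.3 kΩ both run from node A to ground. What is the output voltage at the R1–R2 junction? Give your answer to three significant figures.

V_out ≈ 16.4 mV

First combine the lower leg with the load: R2 ‖ R_L = 2.651 kΩ.
Now apply the divider: V_out = 44.2 × 0.3702 = 16.36 mV.
(Unloaded it would be 18.9 mV; the load pulls it down.)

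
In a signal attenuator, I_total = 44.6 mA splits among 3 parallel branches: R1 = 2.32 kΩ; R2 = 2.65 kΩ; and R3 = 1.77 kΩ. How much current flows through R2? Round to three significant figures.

Total conductance ΣG = 1/2.32 + 1/2.65 + 1/1.77 = 1.373 (units of 1/kΩ).
Current divider: I(R2) = I_total · G_k/ΣG = 44.6 × (0.3774/1.373) = 44.6 × 0.2748 = 12.25 mA.

I ≈ 12.3 mA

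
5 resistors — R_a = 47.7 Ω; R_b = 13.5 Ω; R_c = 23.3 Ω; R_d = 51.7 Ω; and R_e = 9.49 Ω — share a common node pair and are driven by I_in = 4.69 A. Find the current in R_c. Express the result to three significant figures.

I ≈ 0.766 A

Conductances: ΣG = 1/47.7 + 1/13.5 + 1/23.3 + 1/51.7 + 1/9.49 = 0.2627 (1/Ω).
Current divider: I(R_c) = I_in · G_k/ΣG = 4.69 × (0.04292/0.2627) = 4.69 × 0.1634 = 0.7663 A.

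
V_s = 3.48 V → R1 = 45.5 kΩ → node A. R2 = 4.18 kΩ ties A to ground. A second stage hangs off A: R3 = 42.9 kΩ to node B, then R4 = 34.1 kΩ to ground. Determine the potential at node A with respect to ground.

Looking into the second stage from A: R3 + R4 = 77.00 kΩ appears in parallel with R2.
Effective lower resistance at A: R2 ‖ 77.00 = 3.965 kΩ.
V_A = 3.48 × 3.965/(45.5 + 3.965) = 0.2789 V.

V_A ≈ 0.279 V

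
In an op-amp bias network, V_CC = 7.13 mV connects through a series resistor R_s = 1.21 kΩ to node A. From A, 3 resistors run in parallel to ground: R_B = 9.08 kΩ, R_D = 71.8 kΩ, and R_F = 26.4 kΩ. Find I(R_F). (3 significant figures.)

Equivalent of the parallel group: R_p = 6.175 kΩ.
Node voltage V_A = V_CC · R_p/(R_s + R_p) = 7.13 × 0.8362 = 5.962 mV.
Branch current I = V_A/R_F = 5.962/26.4 = 0.2258 µA.

I ≈ 0.226 µA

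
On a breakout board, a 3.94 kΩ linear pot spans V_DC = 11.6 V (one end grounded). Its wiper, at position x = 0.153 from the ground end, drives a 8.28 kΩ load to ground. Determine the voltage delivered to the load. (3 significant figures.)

Split the track: R_lower = x·R_p = 0.6028 kΩ, R_upper = (1−x)·R_p = 3.337 kΩ.
(x·R_p) ‖ R_L = 0.5619 kΩ.
V_out = 11.6 × 0.5619/(3.337 + 0.5619) = 1.672 V.
(Unloaded: V_out = x·V_DC = 1.77 V.)

V_out ≈ 1.67 V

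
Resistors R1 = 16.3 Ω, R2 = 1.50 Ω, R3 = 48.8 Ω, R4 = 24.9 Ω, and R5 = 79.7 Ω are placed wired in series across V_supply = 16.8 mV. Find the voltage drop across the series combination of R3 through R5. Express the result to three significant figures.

V ≈ 15.1 mV

Series total: ΣR = 16.3 + 1.50 + 48.8 + 24.9 + 79.7 = 171.2 Ω.
R_{R3..R5} = 48.8 + 24.9 + 79.7 = 153.4 Ω.
V = V_supply · R/ΣR = 16.8 × 0.8960 = 15.05 mV.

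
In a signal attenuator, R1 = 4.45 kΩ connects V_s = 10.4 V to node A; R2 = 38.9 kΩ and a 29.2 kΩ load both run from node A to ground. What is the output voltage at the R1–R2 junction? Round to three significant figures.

The load sits in parallel with R2, giving an effective lower resistance R2' = R2·R_L/(R2+R_L) = 16.68 kΩ.
Now apply the divider: V_out = 10.4 × 0.7894 = 8.210 V.

V_out ≈ 8.21 V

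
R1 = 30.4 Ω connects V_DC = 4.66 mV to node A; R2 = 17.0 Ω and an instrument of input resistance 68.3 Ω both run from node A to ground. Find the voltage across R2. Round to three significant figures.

V_out ≈ 1.44 mV

The load sits in parallel with R2, giving an effective lower resistance R2' = R2·R_L/(R2+R_L) = 13.61 Ω.
Now apply the divider: V_out = 4.66 × 0.3093 = 1.441 mV.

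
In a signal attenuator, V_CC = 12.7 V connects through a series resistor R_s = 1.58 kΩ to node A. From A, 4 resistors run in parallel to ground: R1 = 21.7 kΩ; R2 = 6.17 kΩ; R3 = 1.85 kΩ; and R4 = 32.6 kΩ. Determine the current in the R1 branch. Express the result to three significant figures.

Combine the parallel branches: R_p = (1/21.7 + 1/6.17 + 1/1.85 + 1/32.6)⁻¹ = 1.283 kΩ.
V_A by voltage divider: V_A = 12.7 × 1.283/(1.58 + 1.283) = 5.691 V.
Branch current I = V_A/R1 = 5.691/21.7 = 0.2623 mA.

I ≈ 0.262 mA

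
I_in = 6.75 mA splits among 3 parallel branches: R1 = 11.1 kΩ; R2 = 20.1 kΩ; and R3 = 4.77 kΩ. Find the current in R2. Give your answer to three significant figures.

I ≈ 0.961 mA

ΣG = 1/11.1 + 1/20.1 + 1/4.77 = 0.3495.
R2 takes the fraction G_k/ΣG = 0.04975/0.3495 = 0.1424, so I = 6.75 × 0.1424 = 0.9609 mA.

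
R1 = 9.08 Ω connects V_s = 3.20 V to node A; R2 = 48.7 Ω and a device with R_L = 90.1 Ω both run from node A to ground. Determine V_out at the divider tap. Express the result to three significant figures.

V_out ≈ 2.49 V

R2 ‖ R_L = (48.7 × 90.1)/(48.7 + 90.1) = 31.61 Ω.
Then V_out = V_s · R2'/(R1 + R2') = 3.20 × 31.61/40.69 = 2.486 V.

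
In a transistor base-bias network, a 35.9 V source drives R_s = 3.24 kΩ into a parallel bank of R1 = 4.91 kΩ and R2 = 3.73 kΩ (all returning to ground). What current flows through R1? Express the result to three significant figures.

I ≈ 2.89 mA

Combine the parallel branches: R_p = (1/4.91 + 1/3.73)⁻¹ = 2.120 kΩ.
V_A = 35.9 × 2.120/5.360 = 14.20 V.
I(R1) = V_A / R1 = 14.20/4.91 = 2.892 mA.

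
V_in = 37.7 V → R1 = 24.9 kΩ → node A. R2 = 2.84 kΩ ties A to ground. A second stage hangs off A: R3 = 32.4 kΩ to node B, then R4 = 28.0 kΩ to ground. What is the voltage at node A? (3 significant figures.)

V_A ≈ 3.70 V

The second stage (R3 + R4 = 60.40 kΩ) loads node A in parallel with R2.
Effective lower resistance at A: R2 ‖ 60.40 = 2.712 kΩ.
First divider: V_A = V_in · 2.712/(24.9 + 2.712) = 3.703 V.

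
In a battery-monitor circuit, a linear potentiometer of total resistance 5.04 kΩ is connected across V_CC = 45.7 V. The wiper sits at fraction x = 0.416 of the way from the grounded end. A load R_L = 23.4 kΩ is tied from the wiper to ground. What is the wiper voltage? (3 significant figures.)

V_out ≈ 18.1 V

Lower segment x·R_p = 2.097 kΩ; upper segment (1−x)·R_p = 2.943 kΩ.
Lower segment in parallel with the load: 2.097 ‖ 23.4 = 1.924 kΩ.
Then V_out = V_CC · 1.924/(2.943 + 1.924) = 18.07 V.
(Unloaded: V_out = x·V_CC = 19.0 V.)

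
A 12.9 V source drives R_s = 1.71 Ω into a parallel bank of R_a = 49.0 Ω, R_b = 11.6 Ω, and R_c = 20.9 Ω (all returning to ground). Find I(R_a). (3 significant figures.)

Combine the parallel branches: R_p = (1/49.0 + 1/11.6 + 1/20.9)⁻¹ = 6.474 Ω.
V_A by voltage divider: V_A = 12.9 × 6.474/(1.71 + 6.474) = 10.20 V.
Branch current I = V_A/R_a = 10.20/49.0 = 0.2083 A.

I ≈ 0.208 A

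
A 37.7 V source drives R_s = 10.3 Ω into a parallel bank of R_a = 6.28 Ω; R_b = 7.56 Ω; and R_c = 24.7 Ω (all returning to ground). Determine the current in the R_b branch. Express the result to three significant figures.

I ≈ 1.13 A

Equivalent of the parallel group: R_p = 3.012 Ω.
V_A by voltage divider: V_A = 37.7 × 3.012/(10.3 + 3.012) = 8.530 V.
I(R_b) = V_A / R_b = 8.530/7.56 = 1.128 A.
(Check via current divider: I_total = 2.832 A; share G_k/ΣG = 0.3984 → same result.)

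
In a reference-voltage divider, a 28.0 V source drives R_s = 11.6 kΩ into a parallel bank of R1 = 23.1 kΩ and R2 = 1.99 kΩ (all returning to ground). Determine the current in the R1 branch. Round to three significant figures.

Equivalent of the parallel group: R_p = 1.832 kΩ.
V_A by voltage divider: V_A = 28.0 × 1.832/(11.6 + 1.832) = 3.819 V.
Branch current I = V_A/R1 = 3.819/23.1 = 0.1653 mA.

I ≈ 0.165 mA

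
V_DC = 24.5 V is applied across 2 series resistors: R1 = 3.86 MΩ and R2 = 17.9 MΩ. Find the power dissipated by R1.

ΣR = 21.76 MΩ → I = 24.5/21.76 = 1.126 µA.
P = I²R = 1.268 × 3.86 = 4.893 µW.

P ≈ 4.89 µW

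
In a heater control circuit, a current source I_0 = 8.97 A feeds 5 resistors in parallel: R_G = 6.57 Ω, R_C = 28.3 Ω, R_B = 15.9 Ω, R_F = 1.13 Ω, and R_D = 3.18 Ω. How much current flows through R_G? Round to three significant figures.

I ≈ 0.942 A

ΣG = 1/6.57 + 1/28.3 + 1/15.9 + 1/1.13 + 1/3.18 = 1.450.
Current divider: I(R_G) = I_0 · G_k/ΣG = 8.97 × (0.1522/1.450) = 8.97 × 0.1050 = 0.9417 A.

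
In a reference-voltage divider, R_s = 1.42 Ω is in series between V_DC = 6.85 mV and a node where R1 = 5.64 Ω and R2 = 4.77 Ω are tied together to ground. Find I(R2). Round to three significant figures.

Equivalent of the parallel group: R_p = 2.584 Ω.
Node voltage V_A = V_DC · R_p/(R_s + R_p) = 6.85 × 0.6454 = 4.421 mV.
Branch current I = V_A/R2 = 4.421/4.77 = 0.9268 mA.
(Equivalently: I_total = 1.711 mA, then current-divider fraction G_k/ΣG = 0.5418.)

I ≈ 0.927 mA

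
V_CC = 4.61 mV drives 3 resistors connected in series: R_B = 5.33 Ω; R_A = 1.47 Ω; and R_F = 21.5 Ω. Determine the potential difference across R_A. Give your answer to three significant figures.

Series total: ΣR = 5.33 + 1.47 + 21.5 = 28.30 Ω.
By the voltage-divider rule, V = 4.61 × 1.470/28.30 = 0.2395 mV.

V ≈ 0.239 mV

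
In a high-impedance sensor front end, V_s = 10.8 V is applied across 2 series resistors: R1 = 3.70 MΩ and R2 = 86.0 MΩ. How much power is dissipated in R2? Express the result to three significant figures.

Series current I = V_s/ΣR = 10.8/89.70 = 0.1204 µA.
P = I²R = 0.01450 × 86.0 = 1.247 µW.

P ≈ 1.25 µW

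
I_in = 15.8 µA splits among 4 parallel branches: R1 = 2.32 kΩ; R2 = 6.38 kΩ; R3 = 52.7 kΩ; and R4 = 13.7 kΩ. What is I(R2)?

I ≈ 3.64 µA

ΣG = 1/2.32 + 1/6.38 + 1/52.7 + 1/13.7 = 0.6797.
R2 takes the fraction G_k/ΣG = 0.1567/0.6797 = 0.2306, so I = 15.8 × 0.2306 = 3.643 µA.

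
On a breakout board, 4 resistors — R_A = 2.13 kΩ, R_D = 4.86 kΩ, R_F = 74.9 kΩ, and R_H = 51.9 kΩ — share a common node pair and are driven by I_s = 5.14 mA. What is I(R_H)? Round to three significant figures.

Conductances: ΣG = 1/2.13 + 1/4.86 + 1/74.9 + 1/51.9 = 0.7079 (1/kΩ).
R_H takes the fraction G_k/ΣG = 0.01927/0.7079 = 0.02722, so I = 5.14 × 0.02722 = 0.1399 mA.

I ≈ 0.140 mA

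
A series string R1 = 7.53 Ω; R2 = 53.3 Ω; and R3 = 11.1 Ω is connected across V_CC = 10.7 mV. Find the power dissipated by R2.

The common current is I = 10.7/71.93 = 0.1488 mA.
P = I²R = 0.02213 × 53.3 = 1.179 µW.

P ≈ 1.18 µW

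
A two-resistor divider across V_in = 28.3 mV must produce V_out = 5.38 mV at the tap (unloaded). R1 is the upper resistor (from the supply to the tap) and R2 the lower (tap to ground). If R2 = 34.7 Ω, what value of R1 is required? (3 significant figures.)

R1 ≈ 148 Ω

The divider ratio is R2/(R1+R2) = 5.38/28.3 = 0.1901.
Rearranging, R1 = R2·(1−k)/k = 34.7 × 4.260 = 147.8 Ω.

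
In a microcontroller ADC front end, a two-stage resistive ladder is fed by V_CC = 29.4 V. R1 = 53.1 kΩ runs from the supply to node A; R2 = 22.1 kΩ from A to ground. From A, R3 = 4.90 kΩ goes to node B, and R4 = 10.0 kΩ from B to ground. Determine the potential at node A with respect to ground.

V_A ≈ 4.22 V

Looking into the second stage from A: R3 + R4 = 14.90 kΩ appears in parallel with R2.
R2 ‖ (R3+R4) = 8.900 kΩ.
V_A = 29.4 × 8.900/(53.1 + 8.900) = 4.220 V.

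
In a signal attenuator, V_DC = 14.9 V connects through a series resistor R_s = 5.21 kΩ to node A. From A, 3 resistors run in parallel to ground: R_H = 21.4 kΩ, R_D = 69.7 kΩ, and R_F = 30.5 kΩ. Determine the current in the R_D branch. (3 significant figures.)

I ≈ 0.144 mA

Combine the parallel branches: R_p = (1/21.4 + 1/69.7 + 1/30.5)⁻¹ = 10.65 kΩ.
Node voltage V_A = V_DC · R_p/(R_s + R_p) = 14.9 × 0.6716 = 10.01 V.
I(R_D) = V_A / R_D = 10.01/69.7 = 0.1436 mA.
(Equivalently: I_total = 0.9392 mA, then current-divider fraction G_k/ΣG = 0.1529.)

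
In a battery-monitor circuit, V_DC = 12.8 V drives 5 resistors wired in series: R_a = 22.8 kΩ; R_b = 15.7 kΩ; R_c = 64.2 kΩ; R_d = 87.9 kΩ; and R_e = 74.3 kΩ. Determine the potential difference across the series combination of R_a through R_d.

V ≈ 9.21 V

Series total: ΣR = 22.8 + 15.7 + 64.2 + 87.9 + 74.3 = 264.9 kΩ.
R_{R_a..R_d} = 22.8 + 15.7 + 64.2 + 87.9 = 190.6 kΩ.
Voltage divider: V = V_DC · (190.6 / 264.9) = 12.8 × 0.7195 = 9.210 V.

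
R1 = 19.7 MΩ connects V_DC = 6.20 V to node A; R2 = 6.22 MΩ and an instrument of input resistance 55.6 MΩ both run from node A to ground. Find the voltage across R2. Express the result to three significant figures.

First combine the lower leg with the load: R2 ‖ R_L = 5.594 MΩ.
Then V_out = V_DC · R2'/(R1 + R2') = 6.20 × 5.594/25.29 = 1.371 V.
(Unloaded it would be 1.49 V; the load pulls it down.)

V_out ≈ 1.37 V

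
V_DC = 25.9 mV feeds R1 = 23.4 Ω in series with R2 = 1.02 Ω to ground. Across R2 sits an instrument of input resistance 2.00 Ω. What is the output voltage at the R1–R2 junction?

First combine the lower leg with the load: R2 ‖ R_L = 0.6755 Ω.
Now apply the divider: V_out = 25.9 × 0.02806 = 0.7267 mV.

V_out ≈ 0.727 mV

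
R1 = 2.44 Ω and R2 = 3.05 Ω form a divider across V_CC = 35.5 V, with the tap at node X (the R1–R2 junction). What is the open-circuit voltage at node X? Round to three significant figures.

Open-circuit (no load on X): V_th = V_CC · R2/(R1 + R2) = 35.5 × 3.05/(2.440 + 3.05) = 19.72 V.

V_th ≈ 19.7 V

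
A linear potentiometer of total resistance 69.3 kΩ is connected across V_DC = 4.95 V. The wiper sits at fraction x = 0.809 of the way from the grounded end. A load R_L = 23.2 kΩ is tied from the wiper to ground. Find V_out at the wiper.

V_out ≈ 2.74 V

The pot divides into 13.24 kΩ above the wiper and 56.06 kΩ below.
Lower segment in parallel with the load: 56.06 ‖ 23.2 = 16.41 kΩ.
Loaded-divider output: V_out = 4.95 × 0.5535 = 2.740 V.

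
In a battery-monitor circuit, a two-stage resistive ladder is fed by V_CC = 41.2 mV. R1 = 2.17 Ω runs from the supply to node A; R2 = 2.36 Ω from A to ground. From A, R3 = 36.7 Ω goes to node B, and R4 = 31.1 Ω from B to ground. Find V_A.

V_A ≈ 21.1 mV

The second stage (R3 + R4 = 67.80 Ω) loads node A in parallel with R2.
R2 ‖ (R3+R4) = 2.281 Ω.
So V_A = 41.2 × 0.5124 = 21.11 mV.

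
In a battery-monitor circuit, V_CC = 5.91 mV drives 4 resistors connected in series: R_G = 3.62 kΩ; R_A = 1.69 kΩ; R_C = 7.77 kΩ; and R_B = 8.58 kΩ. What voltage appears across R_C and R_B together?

V ≈ 4.46 mV

Series total: ΣR = 3.62 + 1.69 + 7.77 + 8.58 = 21.66 kΩ.
R_{R_C..R_B} = 7.77 + 8.58 = 16.35 kΩ.
Voltage divider: V = V_CC · (16.35 / 21.66) = 5.91 × 0.7548 = 4.461 mV.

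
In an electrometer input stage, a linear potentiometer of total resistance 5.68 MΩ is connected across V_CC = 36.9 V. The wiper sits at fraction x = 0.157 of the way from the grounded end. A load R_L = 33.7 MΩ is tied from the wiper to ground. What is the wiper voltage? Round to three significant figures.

The pot divides into 4.788 MΩ above the wiper and 0.8918 MΩ below.
Lower segment in parallel with the load: 0.8918 ‖ 33.7 = 0.8688 MΩ.
Loaded-divider output: V_out = 36.9 × 0.1536 = 5.667 V.

V_out ≈ 5.67 V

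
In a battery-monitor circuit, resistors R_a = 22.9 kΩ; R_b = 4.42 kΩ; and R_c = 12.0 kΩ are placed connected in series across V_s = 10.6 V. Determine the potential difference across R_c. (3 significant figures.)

V ≈ 3.23 V

Series total: ΣR = 22.9 + 4.42 + 12.0 = 39.32 kΩ.
V = V_s · R/ΣR = 10.6 × 0.3052 = 3.235 V.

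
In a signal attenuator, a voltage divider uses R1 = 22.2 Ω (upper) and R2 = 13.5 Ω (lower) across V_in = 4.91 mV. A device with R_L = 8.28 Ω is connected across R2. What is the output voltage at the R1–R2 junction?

R2 ‖ R_L = (13.5 × 8.28)/(13.5 + 8.28) = 5.132 Ω.
Voltage divider with the loaded lower leg: V_out = 4.91 × 5.132/(22.2 + 5.132) = 4.91 × 0.1878 = 0.9220 mV.

V_out ≈ 0.922 mV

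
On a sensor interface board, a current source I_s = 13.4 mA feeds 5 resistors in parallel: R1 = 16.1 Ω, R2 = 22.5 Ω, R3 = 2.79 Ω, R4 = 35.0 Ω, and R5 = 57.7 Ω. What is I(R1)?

I ≈ 1.63 mA

ΣG = 1/16.1 + 1/22.5 + 1/2.79 + 1/35.0 + 1/57.7 = 0.5109.
R1 takes the fraction G_k/ΣG = 0.06211/0.5109 = 0.1216, so I = 13.4 × 0.1216 = 1.629 mA.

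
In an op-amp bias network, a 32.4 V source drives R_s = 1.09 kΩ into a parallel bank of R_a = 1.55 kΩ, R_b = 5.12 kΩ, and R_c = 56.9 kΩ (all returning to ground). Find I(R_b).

I ≈ 3.27 mA

Equivalent of the parallel group: R_p = 1.165 kΩ.
Node voltage V_A = V_s · R_p/(R_s + R_p) = 32.4 × 0.5167 = 16.74 V.
Branch current I = V_A/R_b = 16.74/5.12 = 3.270 mA.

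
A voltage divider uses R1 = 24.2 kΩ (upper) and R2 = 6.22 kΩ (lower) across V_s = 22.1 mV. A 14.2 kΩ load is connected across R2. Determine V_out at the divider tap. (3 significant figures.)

First combine the lower leg with the load: R2 ‖ R_L = 4.325 kΩ.
Now apply the divider: V_out = 22.1 × 0.1516 = 3.351 mV.
(Unloaded it would be 4.52 mV; the load pulls it down.)

V_out ≈ 3.35 mV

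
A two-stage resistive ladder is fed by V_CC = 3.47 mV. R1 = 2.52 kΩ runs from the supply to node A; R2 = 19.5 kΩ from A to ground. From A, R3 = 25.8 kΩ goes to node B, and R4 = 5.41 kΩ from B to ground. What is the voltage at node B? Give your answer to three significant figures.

Looking into the second stage from A: R3 + R4 = 31.21 kΩ appears in parallel with R2.
R2 ‖ (R3+R4) = 12.00 kΩ.
So V_A = 3.47 × 0.8265 = 2.868 mV.
Then the unloaded second divider: V_B = V_A × R4/(R3+R4) = 2.868 × 0.1733 = 0.4971 mV.

V_B ≈ 0.497 mV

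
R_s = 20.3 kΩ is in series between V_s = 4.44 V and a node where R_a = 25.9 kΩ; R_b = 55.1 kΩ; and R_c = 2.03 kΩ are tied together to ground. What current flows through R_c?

I ≈ 0.180 mA

Parallel bank: R_p = 1/(1/25.9 + 1/55.1 + 1/2.03) = 1.820 kΩ.
V_A = 4.44 × 1.820/22.12 = 0.3654 V.
Branch current I = V_A/R_c = 0.3654/2.03 = 0.1800 mA.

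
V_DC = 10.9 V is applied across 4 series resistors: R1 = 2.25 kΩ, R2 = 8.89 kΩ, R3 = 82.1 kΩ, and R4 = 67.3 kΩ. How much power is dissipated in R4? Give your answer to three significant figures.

ΣR = 160.5 kΩ → I = 10.9/160.5 = 0.06790 mA.
P(R4) = I²·R4 = (0.06790)² × 67.3 = 0.3102 mW.

P ≈ 0.310 mW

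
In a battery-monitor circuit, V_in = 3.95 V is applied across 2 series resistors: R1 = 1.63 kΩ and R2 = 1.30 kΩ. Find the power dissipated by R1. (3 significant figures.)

Series current I = V_in/ΣR = 3.95/2.930 = 1.348 mA.
P = I²R = 1.817 × 1.63 = 2.962 mW.

P ≈ 2.96 mW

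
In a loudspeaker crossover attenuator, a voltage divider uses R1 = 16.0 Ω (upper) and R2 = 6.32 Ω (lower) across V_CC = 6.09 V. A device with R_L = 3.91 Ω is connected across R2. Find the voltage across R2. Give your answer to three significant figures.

First combine the lower leg with the load: R2 ‖ R_L = 2.416 Ω.
Voltage divider with the loaded lower leg: V_out = 6.09 × 2.416/(16.0 + 2.416) = 6.09 × 0.1312 = 0.7988 V.

V_out ≈ 0.799 V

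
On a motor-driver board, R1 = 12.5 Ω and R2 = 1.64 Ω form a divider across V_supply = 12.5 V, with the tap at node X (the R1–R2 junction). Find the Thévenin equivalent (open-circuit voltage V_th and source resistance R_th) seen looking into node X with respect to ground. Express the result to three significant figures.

V_th ≈ 1.45 V, R_th ≈ 1.45 Ω

With X open, the divider is unloaded: V_th = 12.5 × 1.64/14.14 = 1.450 V.
Looking into X with the source shorted: R_th = R1·R2/(R1+R2) = 12.50 × 1.64/14.14 = 1.450 Ω.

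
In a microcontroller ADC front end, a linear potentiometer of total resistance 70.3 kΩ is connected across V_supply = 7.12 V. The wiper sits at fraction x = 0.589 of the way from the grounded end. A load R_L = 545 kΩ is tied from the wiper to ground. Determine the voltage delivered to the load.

V_out ≈ 4.07 V

Lower segment x·R_p = 41.41 kΩ; upper segment (1−x)·R_p = 28.89 kΩ.
R_L loads the lower segment: effective lower R = 38.48 kΩ.
Loaded-divider output: V_out = 7.12 × 0.5712 = 4.067 V.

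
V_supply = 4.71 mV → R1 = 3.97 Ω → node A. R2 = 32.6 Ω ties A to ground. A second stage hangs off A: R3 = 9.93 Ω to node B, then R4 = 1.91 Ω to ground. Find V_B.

V_B ≈ 0.521 mV

Looking into the second stage from A: R3 + R4 = 11.84 Ω appears in parallel with R2.
Effective lower resistance at A: R2 ‖ 11.84 = 8.686 Ω.
V_A = 4.71 × 8.686/(3.97 + 8.686) = 3.232 mV.
Stage 2 is unloaded, so V_B = V_A · R4/(R3+R4) = 3.232 × 1.91/11.84 = 0.5215 mV.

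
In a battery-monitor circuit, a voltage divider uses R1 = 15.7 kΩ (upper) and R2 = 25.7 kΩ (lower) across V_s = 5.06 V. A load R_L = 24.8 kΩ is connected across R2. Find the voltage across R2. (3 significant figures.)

The load sits in parallel with R2, giving an effective lower resistance R2' = R2·R_L/(R2+R_L) = 12.62 kΩ.
Now apply the divider: V_out = 5.06 × 0.4456 = 2.255 V.

V_out ≈ 2.25 V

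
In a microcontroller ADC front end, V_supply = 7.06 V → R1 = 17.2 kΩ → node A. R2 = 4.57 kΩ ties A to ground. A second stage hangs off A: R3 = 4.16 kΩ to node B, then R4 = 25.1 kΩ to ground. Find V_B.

V_B ≈ 1.13 V

Node A sees R2 in parallel with the series input of stage 2, R3 + R4 = 29.26 kΩ.
Effective lower resistance at A: R2 ‖ 29.26 = 3.953 kΩ.
So V_A = 7.06 × 0.1869 = 1.319 V.
Then the unloaded second divider: V_B = V_A × R4/(R3+R4) = 1.319 × 0.8578 = 1.132 V.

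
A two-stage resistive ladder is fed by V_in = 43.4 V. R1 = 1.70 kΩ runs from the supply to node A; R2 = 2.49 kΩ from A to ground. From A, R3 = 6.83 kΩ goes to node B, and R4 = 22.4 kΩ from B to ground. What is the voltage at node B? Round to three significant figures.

Node A sees R2 in parallel with the series input of stage 2, R3 + R4 = 29.23 kΩ.
R2 ‖ (R3+R4) = 2.295 kΩ.
First divider: V_A = V_in · 2.295/(1.70 + 2.295) = 24.93 V.
Stage 2 is unloaded, so V_B = V_A · R4/(R3+R4) = 24.93 × 22.4/29.23 = 19.10 V.

V_B ≈ 19.1 V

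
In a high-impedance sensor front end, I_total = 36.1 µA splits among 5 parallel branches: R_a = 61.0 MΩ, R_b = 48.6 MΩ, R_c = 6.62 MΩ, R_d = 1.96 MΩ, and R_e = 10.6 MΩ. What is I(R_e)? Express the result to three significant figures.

ΣG = 1/61.0 + 1/48.6 + 1/6.62 + 1/1.96 + 1/10.6 = 0.7926.
R_e takes the fraction G_k/ΣG = 0.09434/0.7926 = 0.1190, so I = 36.1 × 0.1190 = 4.297 µA.

I ≈ 4.30 µA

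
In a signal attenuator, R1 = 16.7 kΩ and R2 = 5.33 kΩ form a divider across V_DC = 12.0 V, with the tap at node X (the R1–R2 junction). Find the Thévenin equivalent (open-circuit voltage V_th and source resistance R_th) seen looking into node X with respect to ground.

V_th ≈ 2.90 V, R_th ≈ 4.04 kΩ

With X open, the divider is unloaded: V_th = 12.0 × 5.33/22.03 = 2.903 V.
With V_DC suppressed (replaced by a short), R_th = R1 ‖ R2 = (16.70 × 5.33)/(16.70 + 5.33) = 4.040 kΩ.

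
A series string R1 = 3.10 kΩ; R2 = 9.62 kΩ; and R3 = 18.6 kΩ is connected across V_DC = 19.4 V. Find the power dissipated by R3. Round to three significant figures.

ΣR = 31.32 kΩ → I = 19.4/31.32 = 0.6194 mA.
V(R3) = I·R = 11.52 V; P = V·I = 11.52 × 0.6194 = 7.136 mW.

P ≈ 7.14 mW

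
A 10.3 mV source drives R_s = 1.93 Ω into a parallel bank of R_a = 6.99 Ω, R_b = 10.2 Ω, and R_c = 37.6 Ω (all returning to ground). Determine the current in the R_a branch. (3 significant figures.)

I ≈ 0.972 mA

Parallel bank: R_p = 1/(1/6.99 + 1/10.2 + 1/37.6) = 3.736 Ω.
Node voltage V_A = V_supply · R_p/(R_s + R_p) = 10.3 × 0.6593 = 6.791 mV.
Branch current I = V_A/R_a = 6.791/6.99 = 0.9716 mA.
(Equivalently: I_total = 1.818 mA, then current-divider fraction G_k/ΣG = 0.5344.)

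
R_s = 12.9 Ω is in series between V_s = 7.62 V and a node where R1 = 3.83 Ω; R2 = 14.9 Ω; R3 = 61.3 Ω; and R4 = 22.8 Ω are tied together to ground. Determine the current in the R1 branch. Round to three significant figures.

Combine the parallel branches: R_p = (1/3.83 + 1/14.9 + 1/61.3 + 1/22.8)⁻¹ = 2.575 Ω.
V_A = 7.62 × 2.575/15.47 = 1.268 V.
Branch current I = V_A/R1 = 1.268/3.83 = 0.3310 A.
(Check via current divider: I_total = 0.4924 A; share G_k/ΣG = 0.6723 → same result.)

I ≈ 0.331 A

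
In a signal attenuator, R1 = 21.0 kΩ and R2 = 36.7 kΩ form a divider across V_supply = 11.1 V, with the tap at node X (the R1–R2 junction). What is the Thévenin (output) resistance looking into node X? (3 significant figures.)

Zeroing V_supply shorts the top of R1 to ground, so R_th = R1 ‖ R2 = 13.36 kΩ.

R_th ≈ 13.4 kΩ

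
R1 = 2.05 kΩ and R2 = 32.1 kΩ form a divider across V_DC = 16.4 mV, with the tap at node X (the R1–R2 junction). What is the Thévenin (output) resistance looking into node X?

R_th ≈ 1.93 kΩ

Zeroing V_DC shorts the top of R1 to ground, so R_th = R1 ‖ R2 = 1.927 kΩ.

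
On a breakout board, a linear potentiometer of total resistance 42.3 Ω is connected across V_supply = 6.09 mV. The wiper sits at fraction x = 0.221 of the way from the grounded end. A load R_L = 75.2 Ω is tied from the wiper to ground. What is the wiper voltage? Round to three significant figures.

V_out ≈ 1.23 mV

The pot divides into 32.95 Ω above the wiper and 9.348 Ω below.
Lower segment in parallel with the load: 9.348 ‖ 75.2 = 8.315 Ω.
Loaded-divider output: V_out = 6.09 × 0.2015 = 1.227 mV.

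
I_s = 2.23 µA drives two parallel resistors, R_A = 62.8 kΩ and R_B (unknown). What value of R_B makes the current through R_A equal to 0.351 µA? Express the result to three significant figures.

The fraction through R_A equals R_B/(R_A+R_B).
0.351/2.23 = R_B/(R_A + R_B) → R_B = R_A · (0.1574)/(1 − 0.1574) = 62.8 × 0.1868 = 11.73 kΩ.

R_B ≈ 11.7 kΩ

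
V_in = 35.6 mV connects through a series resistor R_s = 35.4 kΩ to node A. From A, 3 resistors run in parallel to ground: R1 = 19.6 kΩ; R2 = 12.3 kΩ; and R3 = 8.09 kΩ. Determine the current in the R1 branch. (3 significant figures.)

Parallel bank: R_p = 1/(1/19.6 + 1/12.3 + 1/8.09) = 3.907 kΩ.
Node voltage V_A = V_in · R_p/(R_s + R_p) = 35.6 × 0.09940 = 3.539 mV.
Branch current I = V_A/R1 = 3.539/19.6 = 0.1806 µA.

I ≈ 0.181 µA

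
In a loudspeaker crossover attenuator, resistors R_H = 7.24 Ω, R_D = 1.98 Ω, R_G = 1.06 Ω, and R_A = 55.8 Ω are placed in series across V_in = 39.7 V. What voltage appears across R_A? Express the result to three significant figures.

ΣR = 7.24 + 1.98 + 1.06 + 55.8 = 66.08 Ω.
V = V_in · R/ΣR = 39.7 × 0.8444 = 33.52 V.

V ≈ 33.5 V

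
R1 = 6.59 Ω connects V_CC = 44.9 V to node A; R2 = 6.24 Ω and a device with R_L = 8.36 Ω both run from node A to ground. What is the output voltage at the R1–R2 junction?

First combine the lower leg with the load: R2 ‖ R_L = 3.573 Ω.
Then V_out = V_CC · R2'/(R1 + R2') = 44.9 × 3.573/10.16 = 15.79 V.
(Unloaded it would be 21.8 V; the load pulls it down.)

V_out ≈ 15.8 V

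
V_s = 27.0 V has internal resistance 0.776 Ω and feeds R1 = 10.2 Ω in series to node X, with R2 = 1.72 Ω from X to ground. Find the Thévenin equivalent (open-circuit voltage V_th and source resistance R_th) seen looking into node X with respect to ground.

V_th ≈ 3.66 V, R_th ≈ 1.49 Ω

R1' = 0.776 + 10.2 = 10.98 Ω (source resistance + R1).
Open-circuit (no load on X): V_th = V_s · R2/(R1' + R2) = 27.0 × 1.72/(10.98 + 1.72) = 3.658 V.
Looking into X with the source shorted: R_th = R1'·R2/(R1'+R2) = 10.98 × 1.72/12.70 = 1.487 Ω.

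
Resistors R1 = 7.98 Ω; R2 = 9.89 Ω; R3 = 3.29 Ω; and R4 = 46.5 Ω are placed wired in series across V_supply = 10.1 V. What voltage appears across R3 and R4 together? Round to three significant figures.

Series total: ΣR = 7.98 + 9.89 + 3.29 + 46.5 = 67.66 Ω.
R_{R3..R4} = 3.29 + 46.5 = 49.79 Ω.
V = V_supply · R/ΣR = 10.1 × 0.7359 = 7.432 V.

V ≈ 7.43 V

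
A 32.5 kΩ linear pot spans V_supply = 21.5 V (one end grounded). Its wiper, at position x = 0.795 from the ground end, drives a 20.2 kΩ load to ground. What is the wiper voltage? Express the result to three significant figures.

V_out ≈ 13.5 V

Lower segment x·R_p = 25.84 kΩ; upper segment (1−x)·R_p = 6.662 kΩ.
Lower segment in parallel with the load: 25.84 ‖ 20.2 = 11.34 kΩ.
V_out = 21.5 × 11.34/(6.662 + 11.34) = 13.54 V.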